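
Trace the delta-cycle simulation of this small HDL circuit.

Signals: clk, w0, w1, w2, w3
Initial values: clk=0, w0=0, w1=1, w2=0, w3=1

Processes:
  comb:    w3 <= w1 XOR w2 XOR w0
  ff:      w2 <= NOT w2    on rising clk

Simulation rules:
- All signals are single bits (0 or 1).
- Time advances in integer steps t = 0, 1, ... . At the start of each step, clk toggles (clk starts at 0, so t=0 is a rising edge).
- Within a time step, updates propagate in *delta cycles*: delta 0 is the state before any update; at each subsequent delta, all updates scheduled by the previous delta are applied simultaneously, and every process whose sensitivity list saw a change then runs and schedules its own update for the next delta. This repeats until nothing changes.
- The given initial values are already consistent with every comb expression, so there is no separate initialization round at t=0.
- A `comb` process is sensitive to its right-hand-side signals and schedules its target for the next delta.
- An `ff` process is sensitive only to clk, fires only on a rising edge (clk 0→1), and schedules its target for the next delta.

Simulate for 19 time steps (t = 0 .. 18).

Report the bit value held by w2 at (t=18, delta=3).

0

t=0 Δ0: w1=1 clk=0 w0=0 w3=1 w2=0
  Δ1: clk:0→1
  Δ2: w2:0→1
  Δ3: w3:1→0
  (3Δ to stable)
t=1 Δ0: w1=1 clk=1 w0=0 w3=0 w2=1
  Δ1: clk:1→0
  (1Δ to stable)
t=2 Δ0: w1=1 clk=0 w0=0 w3=0 w2=1
  Δ1: clk:0→1
  Δ2: w2:1→0
  Δ3: w3:0→1
  (3Δ to stable)
t=3 Δ0: w1=1 clk=1 w0=0 w3=1 w2=0
  Δ1: clk:1→0
  (1Δ to stable)
t=4 Δ0: w1=1 clk=0 w0=0 w3=1 w2=0
  Δ1: clk:0→1
  Δ2: w2:0→1
  Δ3: w3:1→0
  (3Δ to stable)
t=5 Δ0: w1=1 clk=1 w0=0 w3=0 w2=1
  Δ1: clk:1→0
  (1Δ to stable)
t=6 Δ0: w1=1 clk=0 w0=0 w3=0 w2=1
  Δ1: clk:0→1
  Δ2: w2:1→0
  Δ3: w3:0→1
  (3Δ to stable)
t=7 Δ0: w1=1 clk=1 w0=0 w3=1 w2=0
  Δ1: clk:1→0
  (1Δ to stable)
t=8 Δ0: w1=1 clk=0 w0=0 w3=1 w2=0
  Δ1: clk:0→1
  Δ2: w2:0→1
  Δ3: w3:1→0
  (3Δ to stable)
t=9 Δ0: w1=1 clk=1 w0=0 w3=0 w2=1
  Δ1: clk:1→0
  (1Δ to stable)
t=10 Δ0: w1=1 clk=0 w0=0 w3=0 w2=1
  Δ1: clk:0→1
  Δ2: w2:1→0
  Δ3: w3:0→1
  (3Δ to stable)
t=11 Δ0: w1=1 clk=1 w0=0 w3=1 w2=0
  Δ1: clk:1→0
  (1Δ to stable)
t=12 Δ0: w1=1 clk=0 w0=0 w3=1 w2=0
  Δ1: clk:0→1
  Δ2: w2:0→1
  Δ3: w3:1→0
  (3Δ to stable)
t=13 Δ0: w1=1 clk=1 w0=0 w3=0 w2=1
  Δ1: clk:1→0
  (1Δ to stable)
t=14 Δ0: w1=1 clk=0 w0=0 w3=0 w2=1
  Δ1: clk:0→1
  Δ2: w2:1→0
  Δ3: w3:0→1
  (3Δ to stable)
t=15 Δ0: w1=1 clk=1 w0=0 w3=1 w2=0
  Δ1: clk:1→0
  (1Δ to stable)
t=16 Δ0: w1=1 clk=0 w0=0 w3=1 w2=0
  Δ1: clk:0→1
  Δ2: w2:0→1
  Δ3: w3:1→0
  (3Δ to stable)
t=17 Δ0: w1=1 clk=1 w0=0 w3=0 w2=1
  Δ1: clk:1→0
  (1Δ to stable)
t=18 Δ0: w1=1 clk=0 w0=0 w3=0 w2=1
  Δ1: clk:0→1
  Δ2: w2:1→0
  Δ3: w3:0→1
  (3Δ to stable)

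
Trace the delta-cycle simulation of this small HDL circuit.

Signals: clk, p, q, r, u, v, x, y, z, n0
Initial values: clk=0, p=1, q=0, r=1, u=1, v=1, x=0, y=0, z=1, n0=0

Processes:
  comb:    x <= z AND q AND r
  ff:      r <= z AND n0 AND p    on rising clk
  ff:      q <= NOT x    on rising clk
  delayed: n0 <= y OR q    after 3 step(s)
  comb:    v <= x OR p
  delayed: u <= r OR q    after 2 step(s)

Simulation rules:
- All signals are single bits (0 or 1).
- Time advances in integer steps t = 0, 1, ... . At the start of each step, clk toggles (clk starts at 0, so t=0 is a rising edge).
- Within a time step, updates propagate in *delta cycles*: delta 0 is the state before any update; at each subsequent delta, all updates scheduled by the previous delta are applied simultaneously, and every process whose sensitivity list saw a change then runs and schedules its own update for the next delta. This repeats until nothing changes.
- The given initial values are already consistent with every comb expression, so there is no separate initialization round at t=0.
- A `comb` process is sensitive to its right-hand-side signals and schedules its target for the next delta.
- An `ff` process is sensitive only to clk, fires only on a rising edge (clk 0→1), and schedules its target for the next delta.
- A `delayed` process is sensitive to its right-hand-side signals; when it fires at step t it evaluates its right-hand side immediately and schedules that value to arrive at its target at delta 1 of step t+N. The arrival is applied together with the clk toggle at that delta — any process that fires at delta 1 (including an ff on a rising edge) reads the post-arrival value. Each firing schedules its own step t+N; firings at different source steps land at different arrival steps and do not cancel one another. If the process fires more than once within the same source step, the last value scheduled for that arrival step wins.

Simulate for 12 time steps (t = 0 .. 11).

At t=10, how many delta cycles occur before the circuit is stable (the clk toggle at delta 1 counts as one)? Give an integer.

[bits: q,p,x,y,z,clk,u,v,n0,r]
t=0: Δ0=0100101101 Δ1=0100111101 Δ2=1100111100 | 2Δ
t=1: Δ0=1100111100 Δ1=1100101100 | 1Δ
t=2: Δ0=1100101100 Δ1=1100111100 | 1Δ
t=3: Δ0=1100111100 Δ1=1100101110 | 1Δ
t=4: Δ0=1100101110 Δ1=1100111110 Δ2=1100111111 Δ3=1110111111 | 3Δ
t=5: Δ0=1110111111 Δ1=1110101111 | 1Δ
t=6: Δ0=1110101111 Δ1=1110111111 Δ2=0110111111 Δ3=0100111111 | 3Δ
t=7: Δ0=0100111111 Δ1=0100101111 | 1Δ
t=8: Δ0=0100101111 Δ1=0100111111 Δ2=1100111111 Δ3=1110111111 | 3Δ
t=9: Δ0=1110111111 Δ1=1110101101 | 1Δ
t=10: Δ0=1110101101 Δ1=1110111101 Δ2=0110111100 Δ3=0100111100 | 3Δ
t=11: Δ0=0100111100 Δ1=0100101110 | 1Δ

3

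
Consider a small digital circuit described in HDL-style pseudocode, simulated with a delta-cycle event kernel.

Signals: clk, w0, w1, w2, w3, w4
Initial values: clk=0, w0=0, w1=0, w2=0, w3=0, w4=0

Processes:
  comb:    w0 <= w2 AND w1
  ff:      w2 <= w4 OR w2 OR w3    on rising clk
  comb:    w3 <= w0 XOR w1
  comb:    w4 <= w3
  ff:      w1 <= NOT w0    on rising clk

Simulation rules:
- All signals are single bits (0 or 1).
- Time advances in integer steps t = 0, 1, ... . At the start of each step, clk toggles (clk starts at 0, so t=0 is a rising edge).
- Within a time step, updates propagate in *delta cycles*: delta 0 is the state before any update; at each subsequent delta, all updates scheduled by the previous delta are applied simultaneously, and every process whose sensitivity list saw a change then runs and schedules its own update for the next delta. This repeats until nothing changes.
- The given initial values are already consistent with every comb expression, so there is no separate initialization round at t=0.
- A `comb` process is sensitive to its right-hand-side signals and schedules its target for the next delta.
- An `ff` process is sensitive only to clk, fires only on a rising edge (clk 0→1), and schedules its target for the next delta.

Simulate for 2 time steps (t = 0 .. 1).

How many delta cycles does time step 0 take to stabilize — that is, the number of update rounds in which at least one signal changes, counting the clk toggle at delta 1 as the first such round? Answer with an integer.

4

t=0 Δ0: w3=0 clk=0 w1=0 w2=0 w4=0 w0=0
  Δ1: clk:0→1
  Δ2: w1:0→1
  Δ3: w3:0→1
  Δ4: w4:0→1
  (4Δ to stable)
t=1 Δ0: w3=1 clk=1 w1=1 w2=0 w4=1 w0=0
  Δ1: clk:1→0
  (1Δ to stable)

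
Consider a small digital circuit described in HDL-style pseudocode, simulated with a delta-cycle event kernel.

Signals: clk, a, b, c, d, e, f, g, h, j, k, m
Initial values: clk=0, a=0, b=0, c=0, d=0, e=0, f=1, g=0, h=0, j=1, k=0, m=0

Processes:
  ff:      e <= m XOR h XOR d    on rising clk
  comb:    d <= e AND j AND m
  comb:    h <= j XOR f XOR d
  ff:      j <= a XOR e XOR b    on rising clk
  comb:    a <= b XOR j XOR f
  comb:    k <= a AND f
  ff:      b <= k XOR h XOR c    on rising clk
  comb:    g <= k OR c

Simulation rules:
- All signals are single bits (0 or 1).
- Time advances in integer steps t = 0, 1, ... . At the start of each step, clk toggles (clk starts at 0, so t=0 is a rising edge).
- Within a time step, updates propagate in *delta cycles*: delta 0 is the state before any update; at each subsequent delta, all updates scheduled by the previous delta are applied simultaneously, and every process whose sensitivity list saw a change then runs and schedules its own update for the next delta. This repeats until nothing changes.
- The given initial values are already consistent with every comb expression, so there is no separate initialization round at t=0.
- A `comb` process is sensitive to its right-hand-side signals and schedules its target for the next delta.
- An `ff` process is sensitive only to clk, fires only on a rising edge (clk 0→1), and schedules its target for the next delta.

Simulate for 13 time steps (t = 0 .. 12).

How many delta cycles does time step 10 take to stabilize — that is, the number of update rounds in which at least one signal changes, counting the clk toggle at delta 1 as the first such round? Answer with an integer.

t0.Δ0 b=0 e=0 c=0 d=0 k=0 j=1 f=1 g=0 m=0 h=0 a=0 clk=0
t0.Δ1 b=0 e=0 c=0 d=0 k=0 j=1 f=1 g=0 m=0 h=0 a=0 clk=1
t0.Δ2 b=0 e=0 c=0 d=0 k=0 j=0 f=1 g=0 m=0 h=0 a=0 clk=1
t0.Δ3 b=0 e=0 c=0 d=0 k=0 j=0 f=1 g=0 m=0 h=1 a=1 clk=1
t0.Δ4 b=0 e=0 c=0 d=0 k=1 j=0 f=1 g=0 m=0 h=1 a=1 clk=1
t0.Δ5 b=0 e=0 c=0 d=0 k=1 j=0 f=1 g=1 m=0 h=1 a=1 clk=1
t1.Δ0 b=0 e=0 c=0 d=0 k=1 j=0 f=1 g=1 m=0 h=1 a=1 clk=1
t1.Δ1 b=0 e=0 c=0 d=0 k=1 j=0 f=1 g=1 m=0 h=1 a=1 clk=0
t2.Δ0 b=0 e=0 c=0 d=0 k=1 j=0 f=1 g=1 m=0 h=1 a=1 clk=0
t2.Δ1 b=0 e=0 c=0 d=0 k=1 j=0 f=1 g=1 m=0 h=1 a=1 clk=1
t2.Δ2 b=0 e=1 c=0 d=0 k=1 j=1 f=1 g=1 m=0 h=1 a=1 clk=1
t2.Δ3 b=0 e=1 c=0 d=0 k=1 j=1 f=1 g=1 m=0 h=0 a=0 clk=1
t2.Δ4 b=0 e=1 c=0 d=0 k=0 j=1 f=1 g=1 m=0 h=0 a=0 clk=1
t2.Δ5 b=0 e=1 c=0 d=0 k=0 j=1 f=1 g=0 m=0 h=0 a=0 clk=1
t3.Δ0 b=0 e=1 c=0 d=0 k=0 j=1 f=1 g=0 m=0 h=0 a=0 clk=1
t3.Δ1 b=0 e=1 c=0 d=0 k=0 j=1 f=1 g=0 m=0 h=0 a=0 clk=0
t4.Δ0 b=0 e=1 c=0 d=0 k=0 j=1 f=1 g=0 m=0 h=0 a=0 clk=0
t4.Δ1 b=0 e=1 c=0 d=0 k=0 j=1 f=1 g=0 m=0 h=0 a=0 clk=1
t4.Δ2 b=0 e=0 c=0 d=0 k=0 j=1 f=1 g=0 m=0 h=0 a=0 clk=1
t5.Δ0 b=0 e=0 c=0 d=0 k=0 j=1 f=1 g=0 m=0 h=0 a=0 clk=1
t5.Δ1 b=0 e=0 c=0 d=0 k=0 j=1 f=1 g=0 m=0 h=0 a=0 clk=0
t6.Δ0 b=0 e=0 c=0 d=0 k=0 j=1 f=1 g=0 m=0 h=0 a=0 clk=0
t6.Δ1 b=0 e=0 c=0 d=0 k=0 j=1 f=1 g=0 m=0 h=0 a=0 clk=1
t6.Δ2 b=0 e=0 c=0 d=0 k=0 j=0 f=1 g=0 m=0 h=0 a=0 clk=1
t6.Δ3 b=0 e=0 c=0 d=0 k=0 j=0 f=1 g=0 m=0 h=1 a=1 clk=1
t6.Δ4 b=0 e=0 c=0 d=0 k=1 j=0 f=1 g=0 m=0 h=1 a=1 clk=1
t6.Δ5 b=0 e=0 c=0 d=0 k=1 j=0 f=1 g=1 m=0 h=1 a=1 clk=1
t7.Δ0 b=0 e=0 c=0 d=0 k=1 j=0 f=1 g=1 m=0 h=1 a=1 clk=1
t7.Δ1 b=0 e=0 c=0 d=0 k=1 j=0 f=1 g=1 m=0 h=1 a=1 clk=0
t8.Δ0 b=0 e=0 c=0 d=0 k=1 j=0 f=1 g=1 m=0 h=1 a=1 clk=0
t8.Δ1 b=0 e=0 c=0 d=0 k=1 j=0 f=1 g=1 m=0 h=1 a=1 clk=1
t8.Δ2 b=0 e=1 c=0 d=0 k=1 j=1 f=1 g=1 m=0 h=1 a=1 clk=1
t8.Δ3 b=0 e=1 c=0 d=0 k=1 j=1 f=1 g=1 m=0 h=0 a=0 clk=1
t8.Δ4 b=0 e=1 c=0 d=0 k=0 j=1 f=1 g=1 m=0 h=0 a=0 clk=1
t8.Δ5 b=0 e=1 c=0 d=0 k=0 j=1 f=1 g=0 m=0 h=0 a=0 clk=1
t9.Δ0 b=0 e=1 c=0 d=0 k=0 j=1 f=1 g=0 m=0 h=0 a=0 clk=1
t9.Δ1 b=0 e=1 c=0 d=0 k=0 j=1 f=1 g=0 m=0 h=0 a=0 clk=0
t10.Δ0 b=0 e=1 c=0 d=0 k=0 j=1 f=1 g=0 m=0 h=0 a=0 clk=0
t10.Δ1 b=0 e=1 c=0 d=0 k=0 j=1 f=1 g=0 m=0 h=0 a=0 clk=1
t10.Δ2 b=0 e=0 c=0 d=0 k=0 j=1 f=1 g=0 m=0 h=0 a=0 clk=1
t11.Δ0 b=0 e=0 c=0 d=0 k=0 j=1 f=1 g=0 m=0 h=0 a=0 clk=1
t11.Δ1 b=0 e=0 c=0 d=0 k=0 j=1 f=1 g=0 m=0 h=0 a=0 clk=0
t12.Δ0 b=0 e=0 c=0 d=0 k=0 j=1 f=1 g=0 m=0 h=0 a=0 clk=0
t12.Δ1 b=0 e=0 c=0 d=0 k=0 j=1 f=1 g=0 m=0 h=0 a=0 clk=1
t12.Δ2 b=0 e=0 c=0 d=0 k=0 j=0 f=1 g=0 m=0 h=0 a=0 clk=1
t12.Δ3 b=0 e=0 c=0 d=0 k=0 j=0 f=1 g=0 m=0 h=1 a=1 clk=1
t12.Δ4 b=0 e=0 c=0 d=0 k=1 j=0 f=1 g=0 m=0 h=1 a=1 clk=1
t12.Δ5 b=0 e=0 c=0 d=0 k=1 j=0 f=1 g=1 m=0 h=1 a=1 clk=1

2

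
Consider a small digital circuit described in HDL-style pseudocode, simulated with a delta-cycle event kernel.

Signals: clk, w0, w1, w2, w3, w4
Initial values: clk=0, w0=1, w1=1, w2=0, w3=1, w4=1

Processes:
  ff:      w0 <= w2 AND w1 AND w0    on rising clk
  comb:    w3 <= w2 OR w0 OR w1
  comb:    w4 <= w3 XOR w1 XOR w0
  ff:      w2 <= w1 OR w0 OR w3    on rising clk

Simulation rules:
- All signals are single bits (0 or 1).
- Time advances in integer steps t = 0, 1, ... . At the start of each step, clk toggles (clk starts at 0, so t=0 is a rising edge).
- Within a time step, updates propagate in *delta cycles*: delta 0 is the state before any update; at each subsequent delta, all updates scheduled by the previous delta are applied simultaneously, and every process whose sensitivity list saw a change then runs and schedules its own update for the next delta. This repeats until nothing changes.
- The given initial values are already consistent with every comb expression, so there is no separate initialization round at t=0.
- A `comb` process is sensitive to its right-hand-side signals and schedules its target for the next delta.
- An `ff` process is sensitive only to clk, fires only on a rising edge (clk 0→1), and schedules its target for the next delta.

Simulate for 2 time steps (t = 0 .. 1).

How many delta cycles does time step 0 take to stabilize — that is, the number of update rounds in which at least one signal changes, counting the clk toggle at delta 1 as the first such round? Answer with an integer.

3

[bits: w0,w4,clk,w1,w3,w2]
t=0: Δ0=110110 Δ1=111110 Δ2=011111 Δ3=001111 | 3Δ
t=1: Δ0=001111 Δ1=000111 | 1Δ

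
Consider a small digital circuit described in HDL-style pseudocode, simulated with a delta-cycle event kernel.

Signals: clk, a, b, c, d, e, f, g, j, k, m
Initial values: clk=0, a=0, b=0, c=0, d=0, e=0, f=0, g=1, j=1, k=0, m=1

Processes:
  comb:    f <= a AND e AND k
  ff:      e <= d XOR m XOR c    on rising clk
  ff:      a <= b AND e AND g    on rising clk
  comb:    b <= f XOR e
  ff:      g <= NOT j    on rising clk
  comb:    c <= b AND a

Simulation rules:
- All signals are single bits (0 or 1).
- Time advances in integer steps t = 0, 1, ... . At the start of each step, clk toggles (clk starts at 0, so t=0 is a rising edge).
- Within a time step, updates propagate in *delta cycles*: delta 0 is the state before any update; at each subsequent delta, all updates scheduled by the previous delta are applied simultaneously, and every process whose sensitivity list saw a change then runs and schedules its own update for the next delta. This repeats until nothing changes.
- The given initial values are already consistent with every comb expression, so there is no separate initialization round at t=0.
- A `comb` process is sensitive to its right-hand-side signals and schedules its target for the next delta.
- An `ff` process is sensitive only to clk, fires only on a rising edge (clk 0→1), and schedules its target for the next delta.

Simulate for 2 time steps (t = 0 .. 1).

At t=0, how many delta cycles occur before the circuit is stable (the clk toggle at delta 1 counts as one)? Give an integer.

3

[bits: b,d,a,j,c,g,k,clk,f,m,e]
t=0: Δ0=00010100010 Δ1=00010101010 Δ2=00010001011 Δ3=10010001011 | 3Δ
t=1: Δ0=10010001011 Δ1=10010000011 | 1Δ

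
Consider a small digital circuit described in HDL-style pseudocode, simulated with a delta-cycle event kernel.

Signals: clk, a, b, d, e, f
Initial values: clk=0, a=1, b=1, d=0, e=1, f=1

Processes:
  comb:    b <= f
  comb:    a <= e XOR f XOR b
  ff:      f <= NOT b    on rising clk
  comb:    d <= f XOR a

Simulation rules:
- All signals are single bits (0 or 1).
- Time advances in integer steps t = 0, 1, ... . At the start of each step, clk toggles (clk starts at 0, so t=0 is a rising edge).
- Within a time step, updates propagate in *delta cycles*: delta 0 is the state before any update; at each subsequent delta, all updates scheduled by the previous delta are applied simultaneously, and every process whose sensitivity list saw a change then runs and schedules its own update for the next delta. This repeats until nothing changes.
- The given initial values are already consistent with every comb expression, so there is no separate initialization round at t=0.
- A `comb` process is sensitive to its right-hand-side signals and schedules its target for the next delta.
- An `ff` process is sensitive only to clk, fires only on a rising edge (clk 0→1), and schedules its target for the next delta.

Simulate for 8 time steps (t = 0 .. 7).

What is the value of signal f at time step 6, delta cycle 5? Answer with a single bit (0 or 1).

t=0 Δ0: clk=0 d=0 e=1 b=1 a=1 f=1
  Δ1: clk:0→1
  Δ2: f:1→0
  Δ3: d:0→1, b:1→0, a:1→0
  Δ4: d:1→0, a:0→1
  Δ5: d:0→1
  (5Δ to stable)
t=1 Δ0: clk=1 d=1 e=1 b=0 a=1 f=0
  Δ1: clk:1→0
  (1Δ to stable)
t=2 Δ0: clk=0 d=1 e=1 b=0 a=1 f=0
  Δ1: clk:0→1
  Δ2: f:0→1
  Δ3: d:1→0, b:0→1, a:1→0
  Δ4: d:0→1, a:0→1
  Δ5: d:1→0
  (5Δ to stable)
t=3 Δ0: clk=1 d=0 e=1 b=1 a=1 f=1
  Δ1: clk:1→0
  (1Δ to stable)
t=4 Δ0: clk=0 d=0 e=1 b=1 a=1 f=1
  Δ1: clk:0→1
  Δ2: f:1→0
  Δ3: d:0→1, b:1→0, a:1→0
  Δ4: d:1→0, a:0→1
  Δ5: d:0→1
  (5Δ to stable)
t=5 Δ0: clk=1 d=1 e=1 b=0 a=1 f=0
  Δ1: clk:1→0
  (1Δ to stable)
t=6 Δ0: clk=0 d=1 e=1 b=0 a=1 f=0
  Δ1: clk:0→1
  Δ2: f:0→1
  Δ3: d:1→0, b:0→1, a:1→0
  Δ4: d:0→1, a:0→1
  Δ5: d:1→0
  (5Δ to stable)
t=7 Δ0: clk=1 d=0 e=1 b=1 a=1 f=1
  Δ1: clk:1→0
  (1Δ to stable)

1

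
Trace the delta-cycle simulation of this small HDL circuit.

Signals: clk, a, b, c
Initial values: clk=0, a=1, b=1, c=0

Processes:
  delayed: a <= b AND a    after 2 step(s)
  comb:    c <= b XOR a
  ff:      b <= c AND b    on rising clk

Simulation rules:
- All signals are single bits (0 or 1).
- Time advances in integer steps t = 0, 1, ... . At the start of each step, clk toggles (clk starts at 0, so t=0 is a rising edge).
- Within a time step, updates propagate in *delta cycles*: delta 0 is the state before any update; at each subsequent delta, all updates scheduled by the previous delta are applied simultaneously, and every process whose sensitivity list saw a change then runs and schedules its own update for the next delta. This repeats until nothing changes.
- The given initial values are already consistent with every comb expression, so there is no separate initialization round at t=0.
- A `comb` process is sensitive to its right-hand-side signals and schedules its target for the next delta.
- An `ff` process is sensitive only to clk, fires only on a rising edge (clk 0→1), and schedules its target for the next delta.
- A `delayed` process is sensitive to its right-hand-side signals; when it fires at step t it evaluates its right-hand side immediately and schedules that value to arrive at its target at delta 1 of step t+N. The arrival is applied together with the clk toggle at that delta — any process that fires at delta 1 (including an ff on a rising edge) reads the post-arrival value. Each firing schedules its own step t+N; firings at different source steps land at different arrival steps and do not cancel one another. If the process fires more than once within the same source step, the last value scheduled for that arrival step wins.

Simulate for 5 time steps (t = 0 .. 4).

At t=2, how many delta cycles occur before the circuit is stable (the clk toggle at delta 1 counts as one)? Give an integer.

2

t=0 Δ0: a=1 b=1 c=0 clk=0
  Δ1: clk:0→1
  Δ2: b:1→0
  Δ3: c:0→1
  (3Δ to stable)
t=1 Δ0: a=1 b=0 c=1 clk=1
  Δ1: clk:1→0
  (1Δ to stable)
t=2 Δ0: a=1 b=0 c=1 clk=0
  Δ1: a:1→0, clk:0→1
  Δ2: c:1→0
  (2Δ to stable)
t=3 Δ0: a=0 b=0 c=0 clk=1
  Δ1: clk:1→0
  (1Δ to stable)
t=4 Δ0: a=0 b=0 c=0 clk=0
  Δ1: clk:0→1
  (1Δ to stable)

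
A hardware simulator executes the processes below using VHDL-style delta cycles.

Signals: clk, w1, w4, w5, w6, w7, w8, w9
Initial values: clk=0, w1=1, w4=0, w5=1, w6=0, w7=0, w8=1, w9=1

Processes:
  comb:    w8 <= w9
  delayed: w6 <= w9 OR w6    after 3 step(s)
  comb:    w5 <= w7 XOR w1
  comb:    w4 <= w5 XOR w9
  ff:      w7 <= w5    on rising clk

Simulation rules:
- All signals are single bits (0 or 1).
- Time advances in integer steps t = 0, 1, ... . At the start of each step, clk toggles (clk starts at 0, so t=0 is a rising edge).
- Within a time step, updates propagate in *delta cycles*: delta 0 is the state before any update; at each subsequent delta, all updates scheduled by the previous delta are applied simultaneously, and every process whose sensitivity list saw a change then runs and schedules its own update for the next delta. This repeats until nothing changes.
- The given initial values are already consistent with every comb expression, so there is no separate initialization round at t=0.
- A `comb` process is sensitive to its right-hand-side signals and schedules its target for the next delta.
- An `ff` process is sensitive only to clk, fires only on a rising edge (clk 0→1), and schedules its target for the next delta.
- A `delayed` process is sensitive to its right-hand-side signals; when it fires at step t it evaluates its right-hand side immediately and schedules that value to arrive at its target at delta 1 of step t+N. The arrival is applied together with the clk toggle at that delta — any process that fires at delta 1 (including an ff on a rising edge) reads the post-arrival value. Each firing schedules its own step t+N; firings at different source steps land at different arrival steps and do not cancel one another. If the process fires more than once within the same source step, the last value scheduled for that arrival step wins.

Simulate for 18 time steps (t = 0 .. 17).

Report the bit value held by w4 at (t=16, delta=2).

0

[bits: w5,w6,w4,w9,w8,clk,w7,w1]
t=0: Δ0=10011001 Δ1=10011101 Δ2=10011111 Δ3=00011111 Δ4=00111111 | 4Δ
t=1: Δ0=00111111 Δ1=00111011 | 1Δ
t=2: Δ0=00111011 Δ1=00111111 Δ2=00111101 Δ3=10111101 Δ4=10011101 | 4Δ
t=3: Δ0=10011101 Δ1=10011001 | 1Δ
t=4: Δ0=10011001 Δ1=10011101 Δ2=10011111 Δ3=00011111 Δ4=00111111 | 4Δ
t=5: Δ0=00111111 Δ1=00111011 | 1Δ
t=6: Δ0=00111011 Δ1=00111111 Δ2=00111101 Δ3=10111101 Δ4=10011101 | 4Δ
t=7: Δ0=10011101 Δ1=10011001 | 1Δ
t=8: Δ0=10011001 Δ1=10011101 Δ2=10011111 Δ3=00011111 Δ4=00111111 | 4Δ
t=9: Δ0=00111111 Δ1=00111011 | 1Δ
t=10: Δ0=00111011 Δ1=00111111 Δ2=00111101 Δ3=10111101 Δ4=10011101 | 4Δ
t=11: Δ0=10011101 Δ1=10011001 | 1Δ
t=12: Δ0=10011001 Δ1=10011101 Δ2=10011111 Δ3=00011111 Δ4=00111111 | 4Δ
t=13: Δ0=00111111 Δ1=00111011 | 1Δ
t=14: Δ0=00111011 Δ1=00111111 Δ2=00111101 Δ3=10111101 Δ4=10011101 | 4Δ
t=15: Δ0=10011101 Δ1=10011001 | 1Δ
t=16: Δ0=10011001 Δ1=10011101 Δ2=10011111 Δ3=00011111 Δ4=00111111 | 4Δ
t=17: Δ0=00111111 Δ1=00111011 | 1Δ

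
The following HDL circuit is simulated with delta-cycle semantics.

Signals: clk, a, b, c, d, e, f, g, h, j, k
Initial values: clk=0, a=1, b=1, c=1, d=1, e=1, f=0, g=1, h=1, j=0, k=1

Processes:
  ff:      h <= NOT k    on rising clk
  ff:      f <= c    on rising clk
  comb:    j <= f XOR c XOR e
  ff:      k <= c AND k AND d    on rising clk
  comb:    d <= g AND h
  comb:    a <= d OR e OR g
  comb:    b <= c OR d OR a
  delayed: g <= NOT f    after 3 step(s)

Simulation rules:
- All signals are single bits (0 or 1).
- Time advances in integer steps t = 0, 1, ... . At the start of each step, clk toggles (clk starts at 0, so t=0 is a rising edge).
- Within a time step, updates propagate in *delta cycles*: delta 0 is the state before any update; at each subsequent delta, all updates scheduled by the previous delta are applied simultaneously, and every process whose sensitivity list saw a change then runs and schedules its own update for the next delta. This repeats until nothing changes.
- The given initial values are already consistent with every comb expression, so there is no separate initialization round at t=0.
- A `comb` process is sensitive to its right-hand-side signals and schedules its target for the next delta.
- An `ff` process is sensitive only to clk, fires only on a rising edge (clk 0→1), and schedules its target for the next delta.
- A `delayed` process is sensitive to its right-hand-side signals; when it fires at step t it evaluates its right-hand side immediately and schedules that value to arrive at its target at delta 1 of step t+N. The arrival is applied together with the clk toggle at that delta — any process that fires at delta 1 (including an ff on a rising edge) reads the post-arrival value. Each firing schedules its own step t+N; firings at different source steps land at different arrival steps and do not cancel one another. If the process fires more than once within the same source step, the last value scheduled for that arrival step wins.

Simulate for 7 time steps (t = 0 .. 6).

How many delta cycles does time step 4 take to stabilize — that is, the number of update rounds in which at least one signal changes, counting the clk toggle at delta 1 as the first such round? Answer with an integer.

[bits: d,g,a,e,clk,j,b,k,h,f,c]
t=0: Δ0=11110011101 Δ1=11111011101 Δ2=11111011011 Δ3=01111111011 | 3Δ
t=1: Δ0=01111111011 Δ1=01110111011 | 1Δ
t=2: Δ0=01110111011 Δ1=01111111011 Δ2=01111110011 | 2Δ
t=3: Δ0=01111110011 Δ1=00110110011 | 1Δ
t=4: Δ0=00110110011 Δ1=00111110011 Δ2=00111110111 | 2Δ
t=5: Δ0=00111110111 Δ1=00110110111 | 1Δ
t=6: Δ0=00110110111 Δ1=00111110111 | 1Δ

2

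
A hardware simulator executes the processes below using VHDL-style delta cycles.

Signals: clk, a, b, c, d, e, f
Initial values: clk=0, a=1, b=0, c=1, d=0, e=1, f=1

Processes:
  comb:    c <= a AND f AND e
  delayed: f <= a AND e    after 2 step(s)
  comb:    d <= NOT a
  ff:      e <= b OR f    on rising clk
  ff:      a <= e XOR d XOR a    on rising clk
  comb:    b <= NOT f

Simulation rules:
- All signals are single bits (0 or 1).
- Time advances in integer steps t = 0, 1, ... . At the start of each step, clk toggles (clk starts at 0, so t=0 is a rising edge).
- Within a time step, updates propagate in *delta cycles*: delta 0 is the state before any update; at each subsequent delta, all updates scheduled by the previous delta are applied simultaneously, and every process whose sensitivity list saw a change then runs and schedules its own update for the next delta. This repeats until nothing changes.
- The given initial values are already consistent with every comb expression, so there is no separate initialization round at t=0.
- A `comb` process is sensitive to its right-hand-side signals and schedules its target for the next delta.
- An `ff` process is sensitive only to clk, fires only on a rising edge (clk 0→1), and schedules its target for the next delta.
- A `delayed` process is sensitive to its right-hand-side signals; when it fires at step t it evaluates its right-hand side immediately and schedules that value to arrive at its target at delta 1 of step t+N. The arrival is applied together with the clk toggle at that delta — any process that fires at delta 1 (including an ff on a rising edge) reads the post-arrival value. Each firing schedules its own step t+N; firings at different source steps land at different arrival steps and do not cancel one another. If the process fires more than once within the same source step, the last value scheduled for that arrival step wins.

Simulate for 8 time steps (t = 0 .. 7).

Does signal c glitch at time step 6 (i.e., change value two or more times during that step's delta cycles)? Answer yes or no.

yes

[bits: e,f,c,clk,d,a,b]
t=0: Δ0=1110010 Δ1=1111010 Δ2=1111000 Δ3=1101100 | 3Δ
t=1: Δ0=1101100 Δ1=1100100 | 1Δ
t=2: Δ0=1100100 Δ1=1001100 Δ2=0001101 | 2Δ
t=3: Δ0=0001101 Δ1=0000101 | 1Δ
t=4: Δ0=0000101 Δ1=0001101 Δ2=1001111 Δ3=1001011 | 3Δ
t=5: Δ0=1001011 Δ1=1000011 | 1Δ
t=6: Δ0=1000011 Δ1=1101011 Δ2=1111000 Δ3=1101100 | 3Δ
t=7: Δ0=1101100 Δ1=1100100 | 1Δ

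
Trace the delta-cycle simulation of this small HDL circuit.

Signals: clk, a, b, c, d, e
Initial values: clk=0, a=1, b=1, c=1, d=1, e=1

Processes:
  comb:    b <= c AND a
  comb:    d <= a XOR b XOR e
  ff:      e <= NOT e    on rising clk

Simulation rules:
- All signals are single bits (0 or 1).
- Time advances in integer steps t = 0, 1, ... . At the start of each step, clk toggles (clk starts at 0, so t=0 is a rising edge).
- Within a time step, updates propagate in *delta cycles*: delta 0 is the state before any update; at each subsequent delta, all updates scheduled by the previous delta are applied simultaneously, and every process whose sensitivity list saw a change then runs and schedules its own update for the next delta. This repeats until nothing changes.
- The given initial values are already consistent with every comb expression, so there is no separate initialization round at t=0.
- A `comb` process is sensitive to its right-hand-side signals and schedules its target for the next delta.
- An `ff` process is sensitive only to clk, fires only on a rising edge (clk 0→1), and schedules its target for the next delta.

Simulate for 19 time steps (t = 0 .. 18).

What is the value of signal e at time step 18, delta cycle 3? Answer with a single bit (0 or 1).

1

t0.Δ0 b=1 d=1 a=1 clk=0 e=1 c=1
t0.Δ1 b=1 d=1 a=1 clk=1 e=1 c=1
t0.Δ2 b=1 d=1 a=1 clk=1 e=0 c=1
t0.Δ3 b=1 d=0 a=1 clk=1 e=0 c=1
t1.Δ0 b=1 d=0 a=1 clk=1 e=0 c=1
t1.Δ1 b=1 d=0 a=1 clk=0 e=0 c=1
t2.Δ0 b=1 d=0 a=1 clk=0 e=0 c=1
t2.Δ1 b=1 d=0 a=1 clk=1 e=0 c=1
t2.Δ2 b=1 d=0 a=1 clk=1 e=1 c=1
t2.Δ3 b=1 d=1 a=1 clk=1 e=1 c=1
t3.Δ0 b=1 d=1 a=1 clk=1 e=1 c=1
t3.Δ1 b=1 d=1 a=1 clk=0 e=1 c=1
t4.Δ0 b=1 d=1 a=1 clk=0 e=1 c=1
t4.Δ1 b=1 d=1 a=1 clk=1 e=1 c=1
t4.Δ2 b=1 d=1 a=1 clk=1 e=0 c=1
t4.Δ3 b=1 d=0 a=1 clk=1 e=0 c=1
t5.Δ0 b=1 d=0 a=1 clk=1 e=0 c=1
t5.Δ1 b=1 d=0 a=1 clk=0 e=0 c=1
t6.Δ0 b=1 d=0 a=1 clk=0 e=0 c=1
t6.Δ1 b=1 d=0 a=1 clk=1 e=0 c=1
t6.Δ2 b=1 d=0 a=1 clk=1 e=1 c=1
t6.Δ3 b=1 d=1 a=1 clk=1 e=1 c=1
t7.Δ0 b=1 d=1 a=1 clk=1 e=1 c=1
t7.Δ1 b=1 d=1 a=1 clk=0 e=1 c=1
t8.Δ0 b=1 d=1 a=1 clk=0 e=1 c=1
t8.Δ1 b=1 d=1 a=1 clk=1 e=1 c=1
t8.Δ2 b=1 d=1 a=1 clk=1 e=0 c=1
t8.Δ3 b=1 d=0 a=1 clk=1 e=0 c=1
t9.Δ0 b=1 d=0 a=1 clk=1 e=0 c=1
t9.Δ1 b=1 d=0 a=1 clk=0 e=0 c=1
t10.Δ0 b=1 d=0 a=1 clk=0 e=0 c=1
t10.Δ1 b=1 d=0 a=1 clk=1 e=0 c=1
t10.Δ2 b=1 d=0 a=1 clk=1 e=1 c=1
t10.Δ3 b=1 d=1 a=1 clk=1 e=1 c=1
t11.Δ0 b=1 d=1 a=1 clk=1 e=1 c=1
t11.Δ1 b=1 d=1 a=1 clk=0 e=1 c=1
t12.Δ0 b=1 d=1 a=1 clk=0 e=1 c=1
t12.Δ1 b=1 d=1 a=1 clk=1 e=1 c=1
t12.Δ2 b=1 d=1 a=1 clk=1 e=0 c=1
t12.Δ3 b=1 d=0 a=1 clk=1 e=0 c=1
t13.Δ0 b=1 d=0 a=1 clk=1 e=0 c=1
t13.Δ1 b=1 d=0 a=1 clk=0 e=0 c=1
t14.Δ0 b=1 d=0 a=1 clk=0 e=0 c=1
t14.Δ1 b=1 d=0 a=1 clk=1 e=0 c=1
t14.Δ2 b=1 d=0 a=1 clk=1 e=1 c=1
t14.Δ3 b=1 d=1 a=1 clk=1 e=1 c=1
t15.Δ0 b=1 d=1 a=1 clk=1 e=1 c=1
t15.Δ1 b=1 d=1 a=1 clk=0 e=1 c=1
t16.Δ0 b=1 d=1 a=1 clk=0 e=1 c=1
t16.Δ1 b=1 d=1 a=1 clk=1 e=1 c=1
t16.Δ2 b=1 d=1 a=1 clk=1 e=0 c=1
t16.Δ3 b=1 d=0 a=1 clk=1 e=0 c=1
t17.Δ0 b=1 d=0 a=1 clk=1 e=0 c=1
t17.Δ1 b=1 d=0 a=1 clk=0 e=0 c=1
t18.Δ0 b=1 d=0 a=1 clk=0 e=0 c=1
t18.Δ1 b=1 d=0 a=1 clk=1 e=0 c=1
t18.Δ2 b=1 d=0 a=1 clk=1 e=1 c=1
t18.Δ3 b=1 d=1 a=1 clk=1 e=1 c=1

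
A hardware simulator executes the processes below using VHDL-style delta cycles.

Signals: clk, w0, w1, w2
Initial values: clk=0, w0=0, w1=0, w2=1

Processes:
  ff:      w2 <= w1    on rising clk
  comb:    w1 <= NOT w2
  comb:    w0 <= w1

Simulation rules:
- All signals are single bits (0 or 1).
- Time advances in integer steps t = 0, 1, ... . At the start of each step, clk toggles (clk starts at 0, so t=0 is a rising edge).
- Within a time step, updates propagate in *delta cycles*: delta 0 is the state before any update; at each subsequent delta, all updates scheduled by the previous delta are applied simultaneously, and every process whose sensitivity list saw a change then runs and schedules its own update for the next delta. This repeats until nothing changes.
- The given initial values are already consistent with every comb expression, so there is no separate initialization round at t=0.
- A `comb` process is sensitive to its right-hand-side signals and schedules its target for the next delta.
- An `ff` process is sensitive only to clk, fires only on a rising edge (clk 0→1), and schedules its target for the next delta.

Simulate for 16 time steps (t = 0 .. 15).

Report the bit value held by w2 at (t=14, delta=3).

1

[bits: w0,w2,clk,w1]
t=0: Δ0=0100 Δ1=0110 Δ2=0010 Δ3=0011 Δ4=1011 | 4Δ
t=1: Δ0=1011 Δ1=1001 | 1Δ
t=2: Δ0=1001 Δ1=1011 Δ2=1111 Δ3=1110 Δ4=0110 | 4Δ
t=3: Δ0=0110 Δ1=0100 | 1Δ
t=4: Δ0=0100 Δ1=0110 Δ2=0010 Δ3=0011 Δ4=1011 | 4Δ
t=5: Δ0=1011 Δ1=1001 | 1Δ
t=6: Δ0=1001 Δ1=1011 Δ2=1111 Δ3=1110 Δ4=0110 | 4Δ
t=7: Δ0=0110 Δ1=0100 | 1Δ
t=8: Δ0=0100 Δ1=0110 Δ2=0010 Δ3=0011 Δ4=1011 | 4Δ
t=9: Δ0=1011 Δ1=1001 | 1Δ
t=10: Δ0=1001 Δ1=1011 Δ2=1111 Δ3=1110 Δ4=0110 | 4Δ
t=11: Δ0=0110 Δ1=0100 | 1Δ
t=12: Δ0=0100 Δ1=0110 Δ2=0010 Δ3=0011 Δ4=1011 | 4Δ
t=13: Δ0=1011 Δ1=1001 | 1Δ
t=14: Δ0=1001 Δ1=1011 Δ2=1111 Δ3=1110 Δ4=0110 | 4Δ
t=15: Δ0=0110 Δ1=0100 | 1Δ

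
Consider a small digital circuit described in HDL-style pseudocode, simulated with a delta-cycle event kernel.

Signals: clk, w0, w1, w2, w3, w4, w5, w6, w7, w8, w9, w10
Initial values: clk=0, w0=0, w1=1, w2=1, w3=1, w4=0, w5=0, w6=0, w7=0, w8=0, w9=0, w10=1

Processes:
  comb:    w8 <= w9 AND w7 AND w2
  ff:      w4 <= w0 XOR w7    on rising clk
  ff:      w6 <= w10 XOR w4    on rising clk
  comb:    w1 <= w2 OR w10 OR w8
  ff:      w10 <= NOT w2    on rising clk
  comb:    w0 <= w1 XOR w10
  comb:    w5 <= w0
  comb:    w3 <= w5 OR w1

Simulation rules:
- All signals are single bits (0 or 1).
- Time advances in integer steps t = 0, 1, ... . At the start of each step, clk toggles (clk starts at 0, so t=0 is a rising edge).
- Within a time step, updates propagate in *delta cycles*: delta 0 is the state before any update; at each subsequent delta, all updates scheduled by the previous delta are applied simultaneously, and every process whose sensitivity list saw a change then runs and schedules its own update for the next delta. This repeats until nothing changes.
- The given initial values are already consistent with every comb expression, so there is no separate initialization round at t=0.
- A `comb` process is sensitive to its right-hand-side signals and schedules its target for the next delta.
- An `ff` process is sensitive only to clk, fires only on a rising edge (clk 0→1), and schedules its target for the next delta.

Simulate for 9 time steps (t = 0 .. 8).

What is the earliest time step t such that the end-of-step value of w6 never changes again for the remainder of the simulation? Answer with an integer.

[bits: w9,w7,w6,w1,clk,w3,w0,w10,w5,w4,w2,w8]
t=0: Δ0=000101010010 Δ1=000111010010 Δ2=001111000010 Δ3=001111100010 Δ4=001111101010 | 4Δ
t=1: Δ0=001111101010 Δ1=001101101010 | 1Δ
t=2: Δ0=001101101010 Δ1=001111101010 Δ2=000111101110 | 2Δ
t=3: Δ0=000111101110 Δ1=000101101110 | 1Δ
t=4: Δ0=000101101110 Δ1=000111101110 Δ2=001111101110 | 2Δ
t=5: Δ0=001111101110 Δ1=001101101110 | 1Δ
t=6: Δ0=001101101110 Δ1=001111101110 | 1Δ
t=7: Δ0=001111101110 Δ1=001101101110 | 1Δ
t=8: Δ0=001101101110 Δ1=001111101110 | 1Δ

4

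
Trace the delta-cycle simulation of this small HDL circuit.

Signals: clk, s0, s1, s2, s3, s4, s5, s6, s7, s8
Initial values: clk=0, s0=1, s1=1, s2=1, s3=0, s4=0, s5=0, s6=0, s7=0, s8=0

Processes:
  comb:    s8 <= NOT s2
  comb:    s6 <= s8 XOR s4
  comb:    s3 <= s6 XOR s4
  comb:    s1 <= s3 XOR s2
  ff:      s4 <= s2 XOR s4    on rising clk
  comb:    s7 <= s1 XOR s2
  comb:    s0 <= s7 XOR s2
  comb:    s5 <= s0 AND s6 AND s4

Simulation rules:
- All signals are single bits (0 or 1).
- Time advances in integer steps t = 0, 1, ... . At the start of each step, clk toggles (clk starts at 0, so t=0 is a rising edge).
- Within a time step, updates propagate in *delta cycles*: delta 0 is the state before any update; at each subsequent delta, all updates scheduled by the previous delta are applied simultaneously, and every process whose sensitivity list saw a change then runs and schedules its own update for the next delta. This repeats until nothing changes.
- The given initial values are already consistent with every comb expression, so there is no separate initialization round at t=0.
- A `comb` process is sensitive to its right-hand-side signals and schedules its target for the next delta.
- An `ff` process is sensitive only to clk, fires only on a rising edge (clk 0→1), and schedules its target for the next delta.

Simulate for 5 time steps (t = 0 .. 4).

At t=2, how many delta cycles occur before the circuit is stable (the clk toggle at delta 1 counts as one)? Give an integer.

7

t0.Δ0 s8=0 s0=1 s5=0 s2=1 clk=0 s7=0 s4=0 s6=0 s3=0 s1=1
t0.Δ1 s8=0 s0=1 s5=0 s2=1 clk=1 s7=0 s4=0 s6=0 s3=0 s1=1
t0.Δ2 s8=0 s0=1 s5=0 s2=1 clk=1 s7=0 s4=1 s6=0 s3=0 s1=1
t0.Δ3 s8=0 s0=1 s5=0 s2=1 clk=1 s7=0 s4=1 s6=1 s3=1 s1=1
t0.Δ4 s8=0 s0=1 s5=1 s2=1 clk=1 s7=0 s4=1 s6=1 s3=0 s1=0
t0.Δ5 s8=0 s0=1 s5=1 s2=1 clk=1 s7=1 s4=1 s6=1 s3=0 s1=1
t0.Δ6 s8=0 s0=0 s5=1 s2=1 clk=1 s7=0 s4=1 s6=1 s3=0 s1=1
t0.Δ7 s8=0 s0=1 s5=0 s2=1 clk=1 s7=0 s4=1 s6=1 s3=0 s1=1
t0.Δ8 s8=0 s0=1 s5=1 s2=1 clk=1 s7=0 s4=1 s6=1 s3=0 s1=1
t1.Δ0 s8=0 s0=1 s5=1 s2=1 clk=1 s7=0 s4=1 s6=1 s3=0 s1=1
t1.Δ1 s8=0 s0=1 s5=1 s2=1 clk=0 s7=0 s4=1 s6=1 s3=0 s1=1
t2.Δ0 s8=0 s0=1 s5=1 s2=1 clk=0 s7=0 s4=1 s6=1 s3=0 s1=1
t2.Δ1 s8=0 s0=1 s5=1 s2=1 clk=1 s7=0 s4=1 s6=1 s3=0 s1=1
t2.Δ2 s8=0 s0=1 s5=1 s2=1 clk=1 s7=0 s4=0 s6=1 s3=0 s1=1
t2.Δ3 s8=0 s0=1 s5=0 s2=1 clk=1 s7=0 s4=0 s6=0 s3=1 s1=1
t2.Δ4 s8=0 s0=1 s5=0 s2=1 clk=1 s7=0 s4=0 s6=0 s3=0 s1=0
t2.Δ5 s8=0 s0=1 s5=0 s2=1 clk=1 s7=1 s4=0 s6=0 s3=0 s1=1
t2.Δ6 s8=0 s0=0 s5=0 s2=1 clk=1 s7=0 s4=0 s6=0 s3=0 s1=1
t2.Δ7 s8=0 s0=1 s5=0 s2=1 clk=1 s7=0 s4=0 s6=0 s3=0 s1=1
t3.Δ0 s8=0 s0=1 s5=0 s2=1 clk=1 s7=0 s4=0 s6=0 s3=0 s1=1
t3.Δ1 s8=0 s0=1 s5=0 s2=1 clk=0 s7=0 s4=0 s6=0 s3=0 s1=1
t4.Δ0 s8=0 s0=1 s5=0 s2=1 clk=0 s7=0 s4=0 s6=0 s3=0 s1=1
t4.Δ1 s8=0 s0=1 s5=0 s2=1 clk=1 s7=0 s4=0 s6=0 s3=0 s1=1
t4.Δ2 s8=0 s0=1 s5=0 s2=1 clk=1 s7=0 s4=1 s6=0 s3=0 s1=1
t4.Δ3 s8=0 s0=1 s5=0 s2=1 clk=1 s7=0 s4=1 s6=1 s3=1 s1=1
t4.Δ4 s8=0 s0=1 s5=1 s2=1 clk=1 s7=0 s4=1 s6=1 s3=0 s1=0
t4.Δ5 s8=0 s0=1 s5=1 s2=1 clk=1 s7=1 s4=1 s6=1 s3=0 s1=1
t4.Δ6 s8=0 s0=0 s5=1 s2=1 clk=1 s7=0 s4=1 s6=1 s3=0 s1=1
t4.Δ7 s8=0 s0=1 s5=0 s2=1 clk=1 s7=0 s4=1 s6=1 s3=0 s1=1
t4.Δ8 s8=0 s0=1 s5=1 s2=1 clk=1 s7=0 s4=1 s6=1 s3=0 s1=1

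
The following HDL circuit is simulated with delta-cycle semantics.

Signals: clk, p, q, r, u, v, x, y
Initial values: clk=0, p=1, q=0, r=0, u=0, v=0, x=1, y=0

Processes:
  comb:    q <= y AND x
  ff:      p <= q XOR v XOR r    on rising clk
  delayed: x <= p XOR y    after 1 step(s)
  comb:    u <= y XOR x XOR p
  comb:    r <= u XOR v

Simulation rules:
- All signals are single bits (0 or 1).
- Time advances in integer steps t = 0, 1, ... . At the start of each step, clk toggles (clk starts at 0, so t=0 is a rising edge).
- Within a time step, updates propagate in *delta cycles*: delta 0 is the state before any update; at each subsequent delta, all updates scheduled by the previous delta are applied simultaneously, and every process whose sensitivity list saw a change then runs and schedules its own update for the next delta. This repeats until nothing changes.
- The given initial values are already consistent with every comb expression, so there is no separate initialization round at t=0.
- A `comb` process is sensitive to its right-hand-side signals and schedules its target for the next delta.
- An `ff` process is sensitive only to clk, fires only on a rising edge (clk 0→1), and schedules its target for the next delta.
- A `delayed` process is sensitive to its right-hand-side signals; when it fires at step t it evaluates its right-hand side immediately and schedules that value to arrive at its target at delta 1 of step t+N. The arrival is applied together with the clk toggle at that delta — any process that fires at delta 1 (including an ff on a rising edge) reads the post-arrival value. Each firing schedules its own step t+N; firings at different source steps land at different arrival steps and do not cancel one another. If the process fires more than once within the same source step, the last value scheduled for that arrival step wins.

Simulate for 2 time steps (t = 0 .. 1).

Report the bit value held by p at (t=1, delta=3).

t=0 Δ0: v=0 x=1 y=0 q=0 r=0 clk=0 p=1 u=0
  Δ1: clk:0→1
  Δ2: p:1→0
  Δ3: u:0→1
  Δ4: r:0→1
  (4Δ to stable)
t=1 Δ0: v=0 x=1 y=0 q=0 r=1 clk=1 p=0 u=1
  Δ1: x:1→0, clk:1→0
  Δ2: u:1→0
  Δ3: r:1→0
  (3Δ to stable)

0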